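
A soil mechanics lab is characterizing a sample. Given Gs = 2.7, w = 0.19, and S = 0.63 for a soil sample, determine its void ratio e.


Using the relation e = Gs * w / S
e = 2.7 * 0.19 / 0.63
e = 0.8143


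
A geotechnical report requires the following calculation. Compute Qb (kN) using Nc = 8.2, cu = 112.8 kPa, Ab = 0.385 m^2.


Result: 356.11 kN

Derivation:
Using Qb = Nc * cu * Ab
Qb = 8.2 * 112.8 * 0.385
Qb = 356.11 kN


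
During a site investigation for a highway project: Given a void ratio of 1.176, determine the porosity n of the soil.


Using the relation n = e / (1 + e)
n = 1.176 / (1 + 1.176)
n = 1.176 / 2.176
n = 0.5404


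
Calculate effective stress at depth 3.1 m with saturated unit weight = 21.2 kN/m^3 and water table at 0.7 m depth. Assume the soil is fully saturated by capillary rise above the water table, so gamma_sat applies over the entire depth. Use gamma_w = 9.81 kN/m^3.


Result: 42.18 kPa

Derivation:
Total stress = gamma_sat * depth
sigma = 21.2 * 3.1 = 65.72 kPa
Pore water pressure u = gamma_w * (depth - d_wt)
u = 9.81 * (3.1 - 0.7) = 23.544 kPa
Effective stress = sigma - u
sigma' = 65.72 - 23.544 = 42.18 kPa


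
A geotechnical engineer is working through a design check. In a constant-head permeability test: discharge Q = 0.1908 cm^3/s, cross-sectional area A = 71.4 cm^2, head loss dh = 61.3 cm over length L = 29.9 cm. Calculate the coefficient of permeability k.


Compute hydraulic gradient:
i = dh / L = 61.3 / 29.9 = 2.05017
Then apply Darcy's law:
k = Q / (A * i)
k = 0.1908 / (71.4 * 2.05017)
k = 0.1908 / 146.382
k = 0.001303 cm/s


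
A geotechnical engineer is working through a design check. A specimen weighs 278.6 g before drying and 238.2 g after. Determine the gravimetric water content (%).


Result: 16.96 %

Derivation:
Using w = (m_wet - m_dry) / m_dry * 100
m_wet - m_dry = 278.6 - 238.2 = 40.4 g
w = 40.4 / 238.2 * 100
w = 16.96 %


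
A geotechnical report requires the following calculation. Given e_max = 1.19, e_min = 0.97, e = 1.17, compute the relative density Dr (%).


Result: 9.09 %

Derivation:
Using Dr = (e_max - e) / (e_max - e_min) * 100
e_max - e = 1.19 - 1.17 = 0.02
e_max - e_min = 1.19 - 0.97 = 0.22
Dr = 0.02 / 0.22 * 100
Dr = 9.09 %


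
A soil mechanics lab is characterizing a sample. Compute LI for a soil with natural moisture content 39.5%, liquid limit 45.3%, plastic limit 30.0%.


Result: 0.621

Derivation:
First compute the plasticity index:
PI = LL - PL = 45.3 - 30.0 = 15.3
Then compute the liquidity index:
LI = (w - PL) / PI
LI = (39.5 - 30.0) / 15.3
LI = 0.621


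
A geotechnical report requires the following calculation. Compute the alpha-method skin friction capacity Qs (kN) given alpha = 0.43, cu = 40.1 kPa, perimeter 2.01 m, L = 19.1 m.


Using Qs = alpha * cu * perimeter * L
Qs = 0.43 * 40.1 * 2.01 * 19.1
Qs = 661.98 kN


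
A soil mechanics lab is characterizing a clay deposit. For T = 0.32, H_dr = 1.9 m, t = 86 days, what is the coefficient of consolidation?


Result: 0.01343 m^2/day

Derivation:
Using cv = T * H_dr^2 / t
H_dr^2 = 1.9^2 = 3.61
cv = 0.32 * 3.61 / 86
cv = 0.01343 m^2/day


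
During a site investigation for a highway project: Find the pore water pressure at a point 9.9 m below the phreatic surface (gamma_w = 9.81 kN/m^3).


Using u = gamma_w * h_w
u = 9.81 * 9.9
u = 97.12 kPa


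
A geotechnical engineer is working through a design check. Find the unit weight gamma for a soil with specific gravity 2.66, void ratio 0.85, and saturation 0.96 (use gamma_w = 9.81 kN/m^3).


Result: 18.432 kN/m^3

Derivation:
Using gamma = gamma_w * (Gs + S*e) / (1 + e)
Numerator: Gs + S*e = 2.66 + 0.96*0.85 = 3.476
Denominator: 1 + e = 1 + 0.85 = 1.85
gamma = 9.81 * 3.476 / 1.85
gamma = 18.432 kN/m^3


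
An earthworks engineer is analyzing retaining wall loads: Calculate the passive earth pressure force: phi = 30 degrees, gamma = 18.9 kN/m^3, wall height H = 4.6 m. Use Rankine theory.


Compute passive earth pressure coefficient:
Kp = tan^2(45 + phi/2) = tan^2(60.0) = 3
Compute passive force:
Pp = 0.5 * Kp * gamma * H^2
Pp = 0.5 * 3 * 18.9 * 4.6^2
Pp = 599.89 kN/m


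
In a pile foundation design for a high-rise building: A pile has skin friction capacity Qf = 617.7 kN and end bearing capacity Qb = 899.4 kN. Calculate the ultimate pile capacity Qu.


Using Qu = Qf + Qb
Qu = 617.7 + 899.4
Qu = 1517.1 kN


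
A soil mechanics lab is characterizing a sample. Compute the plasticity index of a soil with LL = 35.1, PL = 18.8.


Using PI = LL - PL
PI = 35.1 - 18.8
PI = 16.3


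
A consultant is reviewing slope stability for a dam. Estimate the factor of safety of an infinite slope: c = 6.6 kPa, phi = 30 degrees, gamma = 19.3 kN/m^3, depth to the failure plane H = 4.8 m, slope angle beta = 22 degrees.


Result: 1.634

Derivation:
Using Fs = c / (gamma*H*sin(beta)*cos(beta)) + tan(phi)/tan(beta)
Cohesion contribution = 6.6 / (19.3*4.8*sin(22)*cos(22))
Cohesion contribution = 0.205118
Friction contribution = tan(30)/tan(22) = 1.42899
Fs = 0.205118 + 1.42899
Fs = 1.634


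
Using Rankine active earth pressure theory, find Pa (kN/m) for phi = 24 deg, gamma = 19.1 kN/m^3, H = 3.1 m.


Result: 38.7 kN/m

Derivation:
Compute active earth pressure coefficient:
Ka = tan^2(45 - phi/2) = tan^2(33.0) = 0.42173
Compute active force:
Pa = 0.5 * Ka * gamma * H^2
Pa = 0.5 * 0.42173 * 19.1 * 3.1^2
Pa = 38.7 kN/m


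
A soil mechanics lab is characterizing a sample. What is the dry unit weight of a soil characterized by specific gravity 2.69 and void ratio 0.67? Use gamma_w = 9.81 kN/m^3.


Using gamma_d = Gs * gamma_w / (1 + e)
gamma_d = 2.69 * 9.81 / (1 + 0.67)
gamma_d = 2.69 * 9.81 / 1.67
gamma_d = 15.802 kN/m^3


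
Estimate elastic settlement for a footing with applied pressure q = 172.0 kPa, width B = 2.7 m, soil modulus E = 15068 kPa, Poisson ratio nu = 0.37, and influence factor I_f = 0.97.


Using Se = q * B * (1 - nu^2) * I_f / E
1 - nu^2 = 1 - 0.37^2 = 0.8631
Se = 172.0 * 2.7 * 0.8631 * 0.97 / 15068
Se = 0.025803 m
Convert to mm: Se = 0.025803 * 1000 = 25.803 mm


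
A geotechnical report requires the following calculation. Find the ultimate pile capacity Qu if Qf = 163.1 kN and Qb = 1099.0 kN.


Using Qu = Qf + Qb
Qu = 163.1 + 1099.0
Qu = 1262.1 kN


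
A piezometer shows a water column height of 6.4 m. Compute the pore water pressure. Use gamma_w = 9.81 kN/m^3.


Using u = gamma_w * h_w
u = 9.81 * 6.4
u = 62.78 kPa


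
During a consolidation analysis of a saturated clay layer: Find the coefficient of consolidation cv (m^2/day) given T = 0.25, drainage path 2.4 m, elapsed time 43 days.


Using cv = T * H_dr^2 / t
H_dr^2 = 2.4^2 = 5.76
cv = 0.25 * 5.76 / 43
cv = 0.03349 m^2/day


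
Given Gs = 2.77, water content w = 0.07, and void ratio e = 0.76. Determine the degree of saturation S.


Result: 0.2551

Derivation:
Using S = Gs * w / e
S = 2.77 * 0.07 / 0.76
S = 0.2551


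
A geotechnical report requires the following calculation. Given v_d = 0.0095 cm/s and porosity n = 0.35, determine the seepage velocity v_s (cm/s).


Using v_s = v_d / n
v_s = 0.0095 / 0.35
v_s = 0.02714 cm/s


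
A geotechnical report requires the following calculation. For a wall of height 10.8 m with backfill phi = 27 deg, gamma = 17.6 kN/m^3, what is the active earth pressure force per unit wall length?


Compute active earth pressure coefficient:
Ka = tan^2(45 - phi/2) = tan^2(31.5) = 0.375525
Compute active force:
Pa = 0.5 * Ka * gamma * H^2
Pa = 0.5 * 0.375525 * 17.6 * 10.8^2
Pa = 385.45 kN/m


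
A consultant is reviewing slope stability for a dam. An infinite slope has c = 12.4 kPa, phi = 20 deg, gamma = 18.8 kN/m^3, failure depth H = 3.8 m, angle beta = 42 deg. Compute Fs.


Using Fs = c / (gamma*H*sin(beta)*cos(beta)) + tan(phi)/tan(beta)
Cohesion contribution = 12.4 / (18.8*3.8*sin(42)*cos(42))
Cohesion contribution = 0.349057
Friction contribution = tan(20)/tan(42) = 0.40423
Fs = 0.349057 + 0.40423
Fs = 0.753


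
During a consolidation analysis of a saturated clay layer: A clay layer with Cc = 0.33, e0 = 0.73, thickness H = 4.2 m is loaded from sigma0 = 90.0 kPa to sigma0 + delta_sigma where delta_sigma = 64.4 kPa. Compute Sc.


Using Sc = Cc * H / (1 + e0) * log10((sigma0 + delta_sigma) / sigma0)
Stress ratio = (90.0 + 64.4) / 90.0 = 1.71556
log10(1.71556) = 0.234405
Cc * H / (1 + e0) = 0.33 * 4.2 / (1 + 0.73) = 0.801156
Sc = 0.801156 * 0.234405
Sc = 0.1878 m


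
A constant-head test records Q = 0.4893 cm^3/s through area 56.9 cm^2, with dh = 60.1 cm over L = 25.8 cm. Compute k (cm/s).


Compute hydraulic gradient:
i = dh / L = 60.1 / 25.8 = 2.32946
Then apply Darcy's law:
k = Q / (A * i)
k = 0.4893 / (56.9 * 2.32946)
k = 0.4893 / 132.546
k = 0.003692 cm/s


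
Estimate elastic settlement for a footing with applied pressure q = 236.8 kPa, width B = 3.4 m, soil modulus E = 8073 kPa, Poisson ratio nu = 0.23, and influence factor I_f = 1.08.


Result: 102.011 mm

Derivation:
Using Se = q * B * (1 - nu^2) * I_f / E
1 - nu^2 = 1 - 0.23^2 = 0.9471
Se = 236.8 * 3.4 * 0.9471 * 1.08 / 8073
Se = 0.102011 m
Convert to mm: Se = 0.102011 * 1000 = 102.011 mm


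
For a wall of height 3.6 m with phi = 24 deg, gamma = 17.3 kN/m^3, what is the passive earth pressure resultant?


Result: 265.82 kN/m

Derivation:
Compute passive earth pressure coefficient:
Kp = tan^2(45 + phi/2) = tan^2(57.0) = 2.371184
Compute passive force:
Pp = 0.5 * Kp * gamma * H^2
Pp = 0.5 * 2.371184 * 17.3 * 3.6^2
Pp = 265.82 kN/m


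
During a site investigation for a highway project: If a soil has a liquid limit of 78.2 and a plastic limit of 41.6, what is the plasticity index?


Using PI = LL - PL
PI = 78.2 - 41.6
PI = 36.6


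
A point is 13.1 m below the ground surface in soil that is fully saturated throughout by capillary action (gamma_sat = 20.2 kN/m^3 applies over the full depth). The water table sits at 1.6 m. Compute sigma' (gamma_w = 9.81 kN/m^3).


Result: 151.81 kPa

Derivation:
Total stress = gamma_sat * depth
sigma = 20.2 * 13.1 = 264.62 kPa
Pore water pressure u = gamma_w * (depth - d_wt)
u = 9.81 * (13.1 - 1.6) = 112.815 kPa
Effective stress = sigma - u
sigma' = 264.62 - 112.815 = 151.81 kPa


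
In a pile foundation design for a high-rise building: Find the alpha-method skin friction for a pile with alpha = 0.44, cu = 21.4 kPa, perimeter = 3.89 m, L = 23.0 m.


Using Qs = alpha * cu * perimeter * L
Qs = 0.44 * 21.4 * 3.89 * 23.0
Qs = 842.45 kN


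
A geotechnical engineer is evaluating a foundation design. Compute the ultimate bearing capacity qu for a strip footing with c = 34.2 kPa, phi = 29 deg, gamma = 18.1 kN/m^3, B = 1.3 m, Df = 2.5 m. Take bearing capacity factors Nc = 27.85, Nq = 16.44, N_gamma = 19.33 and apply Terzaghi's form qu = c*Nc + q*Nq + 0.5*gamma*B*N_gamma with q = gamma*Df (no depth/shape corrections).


Compute qu = c*Nc + gamma*Df*Nq + 0.5*gamma*B*N_gamma
Term 1: 34.2 * 27.85 = 952.47
Term 2: 18.1 * 2.5 * 16.44 = 743.91
Term 3: 0.5 * 18.1 * 1.3 * 19.33 = 227.41745
qu = 952.47 + 743.91 + 227.41745
qu = 1923.8 kPa


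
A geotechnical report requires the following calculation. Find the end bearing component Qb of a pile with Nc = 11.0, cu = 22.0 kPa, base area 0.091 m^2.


Result: 22.02 kN

Derivation:
Using Qb = Nc * cu * Ab
Qb = 11.0 * 22.0 * 0.091
Qb = 22.02 kN


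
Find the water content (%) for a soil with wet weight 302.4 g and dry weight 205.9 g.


Using w = (m_wet - m_dry) / m_dry * 100
m_wet - m_dry = 302.4 - 205.9 = 96.5 g
w = 96.5 / 205.9 * 100
w = 46.87 %


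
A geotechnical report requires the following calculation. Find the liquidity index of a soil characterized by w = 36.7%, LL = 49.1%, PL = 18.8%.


Result: 0.591

Derivation:
First compute the plasticity index:
PI = LL - PL = 49.1 - 18.8 = 30.3
Then compute the liquidity index:
LI = (w - PL) / PI
LI = (36.7 - 18.8) / 30.3
LI = 0.591


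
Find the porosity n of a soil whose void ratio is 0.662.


Using the relation n = e / (1 + e)
n = 0.662 / (1 + 0.662)
n = 0.662 / 1.662
n = 0.3983


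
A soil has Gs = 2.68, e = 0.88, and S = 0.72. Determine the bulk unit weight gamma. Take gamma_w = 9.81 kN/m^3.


Using gamma = gamma_w * (Gs + S*e) / (1 + e)
Numerator: Gs + S*e = 2.68 + 0.72*0.88 = 3.3136
Denominator: 1 + e = 1 + 0.88 = 1.88
gamma = 9.81 * 3.3136 / 1.88
gamma = 17.291 kN/m^3


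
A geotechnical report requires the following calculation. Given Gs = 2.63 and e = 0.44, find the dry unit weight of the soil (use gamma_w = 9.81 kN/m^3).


Using gamma_d = Gs * gamma_w / (1 + e)
gamma_d = 2.63 * 9.81 / (1 + 0.44)
gamma_d = 2.63 * 9.81 / 1.44
gamma_d = 17.917 kN/m^3


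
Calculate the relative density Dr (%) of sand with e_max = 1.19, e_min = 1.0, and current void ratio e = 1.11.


Using Dr = (e_max - e) / (e_max - e_min) * 100
e_max - e = 1.19 - 1.11 = 0.08
e_max - e_min = 1.19 - 1.0 = 0.19
Dr = 0.08 / 0.19 * 100
Dr = 42.11 %


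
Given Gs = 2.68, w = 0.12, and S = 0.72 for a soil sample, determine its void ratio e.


Result: 0.4467

Derivation:
Using the relation e = Gs * w / S
e = 2.68 * 0.12 / 0.72
e = 0.4467


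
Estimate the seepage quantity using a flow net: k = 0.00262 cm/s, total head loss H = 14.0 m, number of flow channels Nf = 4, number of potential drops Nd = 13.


Result: 0.0001129 m^3/s per m

Derivation:
Convert k to m/s for unit consistency with H:
k = 0.00262 cm/s = 0.00262 / 100 m/s = 2.62e-05 m/s
Using q = k * H * Nf / Nd
Nf / Nd = 4 / 13 = 0.3077
q = 2.62e-05 * 14.0 * 0.3077
q = 0.0001129 m^3/s per m


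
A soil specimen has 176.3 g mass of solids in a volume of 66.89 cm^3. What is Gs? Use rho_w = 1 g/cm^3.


Using Gs = m_s / (V_s * rho_w)
Since rho_w = 1 g/cm^3:
Gs = 176.3 / 66.89
Gs = 2.636


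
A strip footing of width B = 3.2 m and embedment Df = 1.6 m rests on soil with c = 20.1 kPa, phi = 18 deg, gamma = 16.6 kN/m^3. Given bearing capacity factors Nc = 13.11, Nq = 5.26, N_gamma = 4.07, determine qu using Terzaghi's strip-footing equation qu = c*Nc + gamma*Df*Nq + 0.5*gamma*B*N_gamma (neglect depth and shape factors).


Result: 511.32 kPa

Derivation:
Compute qu = c*Nc + gamma*Df*Nq + 0.5*gamma*B*N_gamma
Term 1: 20.1 * 13.11 = 263.511
Term 2: 16.6 * 1.6 * 5.26 = 139.7056
Term 3: 0.5 * 16.6 * 3.2 * 4.07 = 108.0992
qu = 263.511 + 139.7056 + 108.0992
qu = 511.32 kPa


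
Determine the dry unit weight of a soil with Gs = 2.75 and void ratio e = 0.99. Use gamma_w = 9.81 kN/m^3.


Using gamma_d = Gs * gamma_w / (1 + e)
gamma_d = 2.75 * 9.81 / (1 + 0.99)
gamma_d = 2.75 * 9.81 / 1.99
gamma_d = 13.557 kN/m^3


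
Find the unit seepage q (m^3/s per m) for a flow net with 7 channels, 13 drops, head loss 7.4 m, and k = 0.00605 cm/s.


Result: 0.0002411 m^3/s per m

Derivation:
Convert k to m/s for unit consistency with H:
k = 0.00605 cm/s = 0.00605 / 100 m/s = 6.05e-05 m/s
Using q = k * H * Nf / Nd
Nf / Nd = 7 / 13 = 0.5385
q = 6.05e-05 * 7.4 * 0.5385
q = 0.0002411 m^3/s per m


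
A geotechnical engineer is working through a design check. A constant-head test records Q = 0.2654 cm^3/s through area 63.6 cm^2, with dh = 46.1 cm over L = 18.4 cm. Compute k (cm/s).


Result: 0.001666 cm/s

Derivation:
Compute hydraulic gradient:
i = dh / L = 46.1 / 18.4 = 2.50543
Then apply Darcy's law:
k = Q / (A * i)
k = 0.2654 / (63.6 * 2.50543)
k = 0.2654 / 159.346
k = 0.001666 cm/s


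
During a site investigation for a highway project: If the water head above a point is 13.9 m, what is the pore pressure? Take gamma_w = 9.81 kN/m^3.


Using u = gamma_w * h_w
u = 9.81 * 13.9
u = 136.36 kPa


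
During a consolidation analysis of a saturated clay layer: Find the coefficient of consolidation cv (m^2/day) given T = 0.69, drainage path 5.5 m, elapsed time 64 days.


Result: 0.32613 m^2/day

Derivation:
Using cv = T * H_dr^2 / t
H_dr^2 = 5.5^2 = 30.25
cv = 0.69 * 30.25 / 64
cv = 0.32613 m^2/day


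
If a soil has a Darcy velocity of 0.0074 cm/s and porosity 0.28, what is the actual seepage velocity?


Using v_s = v_d / n
v_s = 0.0074 / 0.28
v_s = 0.02643 cm/s


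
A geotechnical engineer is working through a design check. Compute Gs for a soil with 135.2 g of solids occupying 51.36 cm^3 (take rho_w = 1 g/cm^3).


Result: 2.632

Derivation:
Using Gs = m_s / (V_s * rho_w)
Since rho_w = 1 g/cm^3:
Gs = 135.2 / 51.36
Gs = 2.632


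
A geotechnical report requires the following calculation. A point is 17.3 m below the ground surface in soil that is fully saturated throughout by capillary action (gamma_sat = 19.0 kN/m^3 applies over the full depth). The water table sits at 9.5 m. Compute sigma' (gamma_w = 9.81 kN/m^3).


Total stress = gamma_sat * depth
sigma = 19.0 * 17.3 = 328.7 kPa
Pore water pressure u = gamma_w * (depth - d_wt)
u = 9.81 * (17.3 - 9.5) = 76.518 kPa
Effective stress = sigma - u
sigma' = 328.7 - 76.518 = 252.18 kPa


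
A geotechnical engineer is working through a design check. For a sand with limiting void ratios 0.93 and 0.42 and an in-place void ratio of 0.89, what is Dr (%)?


Result: 7.84 %

Derivation:
Using Dr = (e_max - e) / (e_max - e_min) * 100
e_max - e = 0.93 - 0.89 = 0.04
e_max - e_min = 0.93 - 0.42 = 0.51
Dr = 0.04 / 0.51 * 100
Dr = 7.84 %


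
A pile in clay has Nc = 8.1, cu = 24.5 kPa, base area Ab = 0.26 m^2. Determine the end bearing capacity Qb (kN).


Result: 51.6 kN

Derivation:
Using Qb = Nc * cu * Ab
Qb = 8.1 * 24.5 * 0.26
Qb = 51.6 kN


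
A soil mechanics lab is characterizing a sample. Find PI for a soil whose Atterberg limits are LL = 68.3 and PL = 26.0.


Result: 42.3

Derivation:
Using PI = LL - PL
PI = 68.3 - 26.0
PI = 42.3


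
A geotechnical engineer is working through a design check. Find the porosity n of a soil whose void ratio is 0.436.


Result: 0.3036

Derivation:
Using the relation n = e / (1 + e)
n = 0.436 / (1 + 0.436)
n = 0.436 / 1.436
n = 0.3036


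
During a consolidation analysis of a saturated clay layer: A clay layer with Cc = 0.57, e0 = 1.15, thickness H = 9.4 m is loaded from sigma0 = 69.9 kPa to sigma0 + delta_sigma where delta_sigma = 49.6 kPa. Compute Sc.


Result: 0.5804 m

Derivation:
Using Sc = Cc * H / (1 + e0) * log10((sigma0 + delta_sigma) / sigma0)
Stress ratio = (69.9 + 49.6) / 69.9 = 1.70959
log10(1.70959) = 0.232891
Cc * H / (1 + e0) = 0.57 * 9.4 / (1 + 1.15) = 2.49209
Sc = 2.49209 * 0.232891
Sc = 0.5804 m


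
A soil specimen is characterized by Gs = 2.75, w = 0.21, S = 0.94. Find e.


Using the relation e = Gs * w / S
e = 2.75 * 0.21 / 0.94
e = 0.6144


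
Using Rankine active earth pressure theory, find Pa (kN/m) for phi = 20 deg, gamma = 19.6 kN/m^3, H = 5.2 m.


Compute active earth pressure coefficient:
Ka = tan^2(45 - phi/2) = tan^2(35.0) = 0.490291
Compute active force:
Pa = 0.5 * Ka * gamma * H^2
Pa = 0.5 * 0.490291 * 19.6 * 5.2^2
Pa = 129.92 kN/m


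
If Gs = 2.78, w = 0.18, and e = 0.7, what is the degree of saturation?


Using S = Gs * w / e
S = 2.78 * 0.18 / 0.7
S = 0.7149


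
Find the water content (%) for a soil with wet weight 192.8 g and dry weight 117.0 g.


Result: 64.79 %

Derivation:
Using w = (m_wet - m_dry) / m_dry * 100
m_wet - m_dry = 192.8 - 117.0 = 75.8 g
w = 75.8 / 117.0 * 100
w = 64.79 %


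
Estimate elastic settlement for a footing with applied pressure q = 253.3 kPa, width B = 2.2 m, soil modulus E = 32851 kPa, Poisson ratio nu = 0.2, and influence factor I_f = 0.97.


Using Se = q * B * (1 - nu^2) * I_f / E
1 - nu^2 = 1 - 0.2^2 = 0.96
Se = 253.3 * 2.2 * 0.96 * 0.97 / 32851
Se = 0.015796 m
Convert to mm: Se = 0.015796 * 1000 = 15.796 mm


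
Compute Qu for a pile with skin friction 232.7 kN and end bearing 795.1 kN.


Result: 1027.8 kN

Derivation:
Using Qu = Qf + Qb
Qu = 232.7 + 795.1
Qu = 1027.8 kN


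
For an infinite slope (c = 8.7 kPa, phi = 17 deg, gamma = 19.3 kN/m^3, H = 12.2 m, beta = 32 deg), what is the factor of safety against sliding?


Result: 0.571

Derivation:
Using Fs = c / (gamma*H*sin(beta)*cos(beta)) + tan(phi)/tan(beta)
Cohesion contribution = 8.7 / (19.3*12.2*sin(32)*cos(32))
Cohesion contribution = 0.0822189
Friction contribution = tan(17)/tan(32) = 0.489271
Fs = 0.0822189 + 0.489271
Fs = 0.571


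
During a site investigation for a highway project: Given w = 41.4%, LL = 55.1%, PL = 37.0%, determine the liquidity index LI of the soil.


Result: 0.243

Derivation:
First compute the plasticity index:
PI = LL - PL = 55.1 - 37.0 = 18.1
Then compute the liquidity index:
LI = (w - PL) / PI
LI = (41.4 - 37.0) / 18.1
LI = 0.243


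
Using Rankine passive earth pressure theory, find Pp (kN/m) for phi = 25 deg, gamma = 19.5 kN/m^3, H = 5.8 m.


Result: 808.14 kN/m

Derivation:
Compute passive earth pressure coefficient:
Kp = tan^2(45 + phi/2) = tan^2(57.5) = 2.463913
Compute passive force:
Pp = 0.5 * Kp * gamma * H^2
Pp = 0.5 * 2.463913 * 19.5 * 5.8^2
Pp = 808.14 kN/m


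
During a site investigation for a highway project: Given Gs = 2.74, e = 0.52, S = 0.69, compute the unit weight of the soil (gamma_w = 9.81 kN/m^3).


Result: 19.999 kN/m^3

Derivation:
Using gamma = gamma_w * (Gs + S*e) / (1 + e)
Numerator: Gs + S*e = 2.74 + 0.69*0.52 = 3.0988
Denominator: 1 + e = 1 + 0.52 = 1.52
gamma = 9.81 * 3.0988 / 1.52
gamma = 19.999 kN/m^3


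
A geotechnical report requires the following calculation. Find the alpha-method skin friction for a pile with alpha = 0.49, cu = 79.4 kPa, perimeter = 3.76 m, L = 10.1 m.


Using Qs = alpha * cu * perimeter * L
Qs = 0.49 * 79.4 * 3.76 * 10.1
Qs = 1477.49 kN


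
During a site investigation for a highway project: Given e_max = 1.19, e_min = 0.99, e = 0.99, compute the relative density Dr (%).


Result: 100.0 %

Derivation:
Using Dr = (e_max - e) / (e_max - e_min) * 100
e_max - e = 1.19 - 0.99 = 0.2
e_max - e_min = 1.19 - 0.99 = 0.2
Dr = 0.2 / 0.2 * 100
Dr = 100.0 %


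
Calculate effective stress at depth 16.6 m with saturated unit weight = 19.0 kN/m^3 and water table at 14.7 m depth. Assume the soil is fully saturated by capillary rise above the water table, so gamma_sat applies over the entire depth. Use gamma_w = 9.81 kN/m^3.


Total stress = gamma_sat * depth
sigma = 19.0 * 16.6 = 315.4 kPa
Pore water pressure u = gamma_w * (depth - d_wt)
u = 9.81 * (16.6 - 14.7) = 18.639 kPa
Effective stress = sigma - u
sigma' = 315.4 - 18.639 = 296.76 kPa


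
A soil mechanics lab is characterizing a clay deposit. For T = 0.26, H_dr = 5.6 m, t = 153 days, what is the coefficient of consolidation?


Using cv = T * H_dr^2 / t
H_dr^2 = 5.6^2 = 31.36
cv = 0.26 * 31.36 / 153
cv = 0.05329 m^2/day


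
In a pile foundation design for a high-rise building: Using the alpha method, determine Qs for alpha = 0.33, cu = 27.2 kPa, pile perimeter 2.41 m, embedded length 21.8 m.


Using Qs = alpha * cu * perimeter * L
Qs = 0.33 * 27.2 * 2.41 * 21.8
Qs = 471.58 kN


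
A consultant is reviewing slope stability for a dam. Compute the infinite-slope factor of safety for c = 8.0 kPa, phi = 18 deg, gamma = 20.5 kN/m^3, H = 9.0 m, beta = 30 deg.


Using Fs = c / (gamma*H*sin(beta)*cos(beta)) + tan(phi)/tan(beta)
Cohesion contribution = 8.0 / (20.5*9.0*sin(30)*cos(30))
Cohesion contribution = 0.100137
Friction contribution = tan(18)/tan(30) = 0.562777
Fs = 0.100137 + 0.562777
Fs = 0.663


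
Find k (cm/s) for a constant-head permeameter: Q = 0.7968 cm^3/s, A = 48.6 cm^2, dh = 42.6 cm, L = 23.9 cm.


Result: 0.009198 cm/s

Derivation:
Compute hydraulic gradient:
i = dh / L = 42.6 / 23.9 = 1.78243
Then apply Darcy's law:
k = Q / (A * i)
k = 0.7968 / (48.6 * 1.78243)
k = 0.7968 / 86.6259
k = 0.009198 cm/s


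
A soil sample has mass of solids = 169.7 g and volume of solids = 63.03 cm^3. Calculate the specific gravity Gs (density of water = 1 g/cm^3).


Result: 2.692

Derivation:
Using Gs = m_s / (V_s * rho_w)
Since rho_w = 1 g/cm^3:
Gs = 169.7 / 63.03
Gs = 2.692


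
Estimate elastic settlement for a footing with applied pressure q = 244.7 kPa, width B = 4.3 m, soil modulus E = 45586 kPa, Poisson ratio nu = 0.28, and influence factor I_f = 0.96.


Result: 20.421 mm

Derivation:
Using Se = q * B * (1 - nu^2) * I_f / E
1 - nu^2 = 1 - 0.28^2 = 0.9216
Se = 244.7 * 4.3 * 0.9216 * 0.96 / 45586
Se = 0.020421 m
Convert to mm: Se = 0.020421 * 1000 = 20.421 mm


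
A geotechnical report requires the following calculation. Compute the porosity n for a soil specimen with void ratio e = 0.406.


Using the relation n = e / (1 + e)
n = 0.406 / (1 + 0.406)
n = 0.406 / 1.406
n = 0.2888


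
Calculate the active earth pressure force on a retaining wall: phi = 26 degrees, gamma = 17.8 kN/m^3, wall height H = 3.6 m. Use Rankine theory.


Compute active earth pressure coefficient:
Ka = tan^2(45 - phi/2) = tan^2(32.0) = 0.390462
Compute active force:
Pa = 0.5 * Ka * gamma * H^2
Pa = 0.5 * 0.390462 * 17.8 * 3.6^2
Pa = 45.04 kN/m


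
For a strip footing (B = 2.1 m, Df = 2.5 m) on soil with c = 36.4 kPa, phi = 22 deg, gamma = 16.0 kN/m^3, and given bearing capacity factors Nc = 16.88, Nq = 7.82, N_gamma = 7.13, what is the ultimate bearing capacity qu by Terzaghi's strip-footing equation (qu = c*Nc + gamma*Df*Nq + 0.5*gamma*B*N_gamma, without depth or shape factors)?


Compute qu = c*Nc + gamma*Df*Nq + 0.5*gamma*B*N_gamma
Term 1: 36.4 * 16.88 = 614.432
Term 2: 16.0 * 2.5 * 7.82 = 312.8
Term 3: 0.5 * 16.0 * 2.1 * 7.13 = 119.784
qu = 614.432 + 312.8 + 119.784
qu = 1047.02 kPa


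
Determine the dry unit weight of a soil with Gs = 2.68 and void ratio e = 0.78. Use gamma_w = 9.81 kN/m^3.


Using gamma_d = Gs * gamma_w / (1 + e)
gamma_d = 2.68 * 9.81 / (1 + 0.78)
gamma_d = 2.68 * 9.81 / 1.78
gamma_d = 14.77 kN/m^3


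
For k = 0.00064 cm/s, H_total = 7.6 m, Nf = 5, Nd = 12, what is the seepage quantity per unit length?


Convert k to m/s for unit consistency with H:
k = 0.00064 cm/s = 0.00064 / 100 m/s = 6.4e-06 m/s
Using q = k * H * Nf / Nd
Nf / Nd = 5 / 12 = 0.4167
q = 6.4e-06 * 7.6 * 0.4167
q = 2.027e-05 m^3/s per m


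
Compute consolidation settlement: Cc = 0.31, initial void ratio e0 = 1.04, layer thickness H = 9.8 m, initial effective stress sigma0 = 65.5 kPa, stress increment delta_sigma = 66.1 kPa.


Using Sc = Cc * H / (1 + e0) * log10((sigma0 + delta_sigma) / sigma0)
Stress ratio = (65.5 + 66.1) / 65.5 = 2.00916
log10(2.00916) = 0.303015
Cc * H / (1 + e0) = 0.31 * 9.8 / (1 + 1.04) = 1.48922
Sc = 1.48922 * 0.303015
Sc = 0.4513 m


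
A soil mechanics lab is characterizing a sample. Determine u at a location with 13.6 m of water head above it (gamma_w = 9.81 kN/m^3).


Using u = gamma_w * h_w
u = 9.81 * 13.6
u = 133.42 kPa


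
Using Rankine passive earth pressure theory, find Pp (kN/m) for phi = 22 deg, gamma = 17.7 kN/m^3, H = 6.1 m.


Compute passive earth pressure coefficient:
Kp = tan^2(45 + phi/2) = tan^2(56.0) = 2.197987
Compute passive force:
Pp = 0.5 * Kp * gamma * H^2
Pp = 0.5 * 2.197987 * 17.7 * 6.1^2
Pp = 723.82 kN/m


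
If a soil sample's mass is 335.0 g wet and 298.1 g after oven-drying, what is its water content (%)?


Using w = (m_wet - m_dry) / m_dry * 100
m_wet - m_dry = 335.0 - 298.1 = 36.9 g
w = 36.9 / 298.1 * 100
w = 12.38 %


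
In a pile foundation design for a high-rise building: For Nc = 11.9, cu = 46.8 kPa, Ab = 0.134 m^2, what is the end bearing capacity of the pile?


Using Qb = Nc * cu * Ab
Qb = 11.9 * 46.8 * 0.134
Qb = 74.63 kN


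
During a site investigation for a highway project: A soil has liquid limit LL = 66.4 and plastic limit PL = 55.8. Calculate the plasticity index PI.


Using PI = LL - PL
PI = 66.4 - 55.8
PI = 10.6


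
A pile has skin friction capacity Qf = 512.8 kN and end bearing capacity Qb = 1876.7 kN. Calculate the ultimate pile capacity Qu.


Result: 2389.5 kN

Derivation:
Using Qu = Qf + Qb
Qu = 512.8 + 1876.7
Qu = 2389.5 kN


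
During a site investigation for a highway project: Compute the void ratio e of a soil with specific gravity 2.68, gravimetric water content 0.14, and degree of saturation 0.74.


Using the relation e = Gs * w / S
e = 2.68 * 0.14 / 0.74
e = 0.507


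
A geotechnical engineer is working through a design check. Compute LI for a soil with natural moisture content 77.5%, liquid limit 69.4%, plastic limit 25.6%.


First compute the plasticity index:
PI = LL - PL = 69.4 - 25.6 = 43.8
Then compute the liquidity index:
LI = (w - PL) / PI
LI = (77.5 - 25.6) / 43.8
LI = 1.185


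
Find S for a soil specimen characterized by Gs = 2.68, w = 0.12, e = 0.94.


Result: 0.3421

Derivation:
Using S = Gs * w / e
S = 2.68 * 0.12 / 0.94
S = 0.3421


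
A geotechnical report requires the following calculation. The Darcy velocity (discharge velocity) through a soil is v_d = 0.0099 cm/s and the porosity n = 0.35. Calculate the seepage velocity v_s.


Using v_s = v_d / n
v_s = 0.0099 / 0.35
v_s = 0.02829 cm/s


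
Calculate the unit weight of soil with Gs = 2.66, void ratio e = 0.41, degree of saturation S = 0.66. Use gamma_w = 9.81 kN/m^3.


Using gamma = gamma_w * (Gs + S*e) / (1 + e)
Numerator: Gs + S*e = 2.66 + 0.66*0.41 = 2.9306
Denominator: 1 + e = 1 + 0.41 = 1.41
gamma = 9.81 * 2.9306 / 1.41
gamma = 20.389 kN/m^3


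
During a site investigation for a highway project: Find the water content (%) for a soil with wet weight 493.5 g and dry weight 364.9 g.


Using w = (m_wet - m_dry) / m_dry * 100
m_wet - m_dry = 493.5 - 364.9 = 128.6 g
w = 128.6 / 364.9 * 100
w = 35.24 %


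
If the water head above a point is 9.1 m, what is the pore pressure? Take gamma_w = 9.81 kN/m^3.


Using u = gamma_w * h_w
u = 9.81 * 9.1
u = 89.27 kPa


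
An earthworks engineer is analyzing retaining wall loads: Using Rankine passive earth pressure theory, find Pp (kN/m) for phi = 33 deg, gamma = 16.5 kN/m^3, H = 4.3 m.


Result: 517.44 kN/m

Derivation:
Compute passive earth pressure coefficient:
Kp = tan^2(45 + phi/2) = tan^2(61.5) = 3.39212
Compute passive force:
Pp = 0.5 * Kp * gamma * H^2
Pp = 0.5 * 3.39212 * 16.5 * 4.3^2
Pp = 517.44 kN/m


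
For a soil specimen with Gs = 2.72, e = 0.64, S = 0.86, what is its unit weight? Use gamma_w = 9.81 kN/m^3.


Result: 19.563 kN/m^3

Derivation:
Using gamma = gamma_w * (Gs + S*e) / (1 + e)
Numerator: Gs + S*e = 2.72 + 0.86*0.64 = 3.2704
Denominator: 1 + e = 1 + 0.64 = 1.64
gamma = 9.81 * 3.2704 / 1.64
gamma = 19.563 kN/m^3


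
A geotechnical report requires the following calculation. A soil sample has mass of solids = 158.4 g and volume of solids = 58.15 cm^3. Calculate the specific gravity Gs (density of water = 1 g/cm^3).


Using Gs = m_s / (V_s * rho_w)
Since rho_w = 1 g/cm^3:
Gs = 158.4 / 58.15
Gs = 2.724


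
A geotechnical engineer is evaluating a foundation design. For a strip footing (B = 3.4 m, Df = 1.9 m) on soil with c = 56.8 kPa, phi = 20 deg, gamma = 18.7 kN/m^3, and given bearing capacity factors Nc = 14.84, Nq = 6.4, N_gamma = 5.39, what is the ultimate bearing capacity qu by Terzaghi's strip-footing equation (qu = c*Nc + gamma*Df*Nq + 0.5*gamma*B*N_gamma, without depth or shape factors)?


Result: 1241.65 kPa

Derivation:
Compute qu = c*Nc + gamma*Df*Nq + 0.5*gamma*B*N_gamma
Term 1: 56.8 * 14.84 = 842.912
Term 2: 18.7 * 1.9 * 6.4 = 227.392
Term 3: 0.5 * 18.7 * 3.4 * 5.39 = 171.3481
qu = 842.912 + 227.392 + 171.3481
qu = 1241.65 kPa


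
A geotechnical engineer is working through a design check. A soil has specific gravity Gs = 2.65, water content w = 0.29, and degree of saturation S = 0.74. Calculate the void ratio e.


Result: 1.0385

Derivation:
Using the relation e = Gs * w / S
e = 2.65 * 0.29 / 0.74
e = 1.0385


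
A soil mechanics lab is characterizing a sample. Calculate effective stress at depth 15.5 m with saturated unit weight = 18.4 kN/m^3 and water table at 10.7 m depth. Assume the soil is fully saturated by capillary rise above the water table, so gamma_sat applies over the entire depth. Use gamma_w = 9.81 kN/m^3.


Result: 238.11 kPa

Derivation:
Total stress = gamma_sat * depth
sigma = 18.4 * 15.5 = 285.2 kPa
Pore water pressure u = gamma_w * (depth - d_wt)
u = 9.81 * (15.5 - 10.7) = 47.088 kPa
Effective stress = sigma - u
sigma' = 285.2 - 47.088 = 238.11 kPa


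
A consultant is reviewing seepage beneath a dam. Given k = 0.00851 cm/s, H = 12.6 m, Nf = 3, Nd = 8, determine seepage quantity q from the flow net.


Convert k to m/s for unit consistency with H:
k = 0.00851 cm/s = 0.00851 / 100 m/s = 8.51e-05 m/s
Using q = k * H * Nf / Nd
Nf / Nd = 3 / 8 = 0.375
q = 8.51e-05 * 12.6 * 0.375
q = 0.0004021 m^3/s per m


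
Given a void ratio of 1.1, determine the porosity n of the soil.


Result: 0.5238

Derivation:
Using the relation n = e / (1 + e)
n = 1.1 / (1 + 1.1)
n = 1.1 / 2.1
n = 0.5238


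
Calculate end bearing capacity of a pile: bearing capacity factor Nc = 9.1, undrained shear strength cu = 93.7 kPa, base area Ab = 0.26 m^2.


Result: 221.69 kN

Derivation:
Using Qb = Nc * cu * Ab
Qb = 9.1 * 93.7 * 0.26
Qb = 221.69 kN


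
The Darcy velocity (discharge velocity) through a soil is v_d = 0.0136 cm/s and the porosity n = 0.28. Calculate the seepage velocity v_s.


Result: 0.04857 cm/s

Derivation:
Using v_s = v_d / n
v_s = 0.0136 / 0.28
v_s = 0.04857 cm/s


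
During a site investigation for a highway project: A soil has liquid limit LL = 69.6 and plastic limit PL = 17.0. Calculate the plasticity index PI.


Result: 52.6

Derivation:
Using PI = LL - PL
PI = 69.6 - 17.0
PI = 52.6


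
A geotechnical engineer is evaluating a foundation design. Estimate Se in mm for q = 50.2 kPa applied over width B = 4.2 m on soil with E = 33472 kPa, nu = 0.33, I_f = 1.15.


Using Se = q * B * (1 - nu^2) * I_f / E
1 - nu^2 = 1 - 0.33^2 = 0.8911
Se = 50.2 * 4.2 * 0.8911 * 1.15 / 33472
Se = 0.006455 m
Convert to mm: Se = 0.006455 * 1000 = 6.455 mm


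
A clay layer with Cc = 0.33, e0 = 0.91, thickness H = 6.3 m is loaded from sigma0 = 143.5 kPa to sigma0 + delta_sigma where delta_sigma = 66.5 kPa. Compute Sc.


Using Sc = Cc * H / (1 + e0) * log10((sigma0 + delta_sigma) / sigma0)
Stress ratio = (143.5 + 66.5) / 143.5 = 1.46341
log10(1.46341) = 0.165367
Cc * H / (1 + e0) = 0.33 * 6.3 / (1 + 0.91) = 1.08848
Sc = 1.08848 * 0.165367
Sc = 0.18 m


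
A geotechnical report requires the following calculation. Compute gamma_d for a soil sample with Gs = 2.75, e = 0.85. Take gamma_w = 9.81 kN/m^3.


Using gamma_d = Gs * gamma_w / (1 + e)
gamma_d = 2.75 * 9.81 / (1 + 0.85)
gamma_d = 2.75 * 9.81 / 1.85
gamma_d = 14.582 kN/m^3


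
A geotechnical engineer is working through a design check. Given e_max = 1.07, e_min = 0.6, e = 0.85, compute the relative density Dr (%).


Using Dr = (e_max - e) / (e_max - e_min) * 100
e_max - e = 1.07 - 0.85 = 0.22
e_max - e_min = 1.07 - 0.6 = 0.47
Dr = 0.22 / 0.47 * 100
Dr = 46.81 %


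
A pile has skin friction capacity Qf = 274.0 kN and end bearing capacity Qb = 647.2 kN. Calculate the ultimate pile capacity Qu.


Using Qu = Qf + Qb
Qu = 274.0 + 647.2
Qu = 921.2 kN


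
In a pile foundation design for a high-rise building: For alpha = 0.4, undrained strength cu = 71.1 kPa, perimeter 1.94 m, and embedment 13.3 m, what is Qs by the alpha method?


Using Qs = alpha * cu * perimeter * L
Qs = 0.4 * 71.1 * 1.94 * 13.3
Qs = 733.81 kN


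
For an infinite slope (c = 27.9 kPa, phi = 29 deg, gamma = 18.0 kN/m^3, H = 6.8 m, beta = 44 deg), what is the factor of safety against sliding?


Result: 1.03

Derivation:
Using Fs = c / (gamma*H*sin(beta)*cos(beta)) + tan(phi)/tan(beta)
Cohesion contribution = 27.9 / (18.0*6.8*sin(44)*cos(44))
Cohesion contribution = 0.45616
Friction contribution = tan(29)/tan(44) = 0.574004
Fs = 0.45616 + 0.574004
Fs = 1.03


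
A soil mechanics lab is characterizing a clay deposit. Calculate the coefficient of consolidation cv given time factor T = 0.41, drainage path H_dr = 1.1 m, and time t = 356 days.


Using cv = T * H_dr^2 / t
H_dr^2 = 1.1^2 = 1.21
cv = 0.41 * 1.21 / 356
cv = 0.00139 m^2/day


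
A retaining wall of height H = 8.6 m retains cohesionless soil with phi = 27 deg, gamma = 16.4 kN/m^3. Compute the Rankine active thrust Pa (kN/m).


Result: 227.75 kN/m

Derivation:
Compute active earth pressure coefficient:
Ka = tan^2(45 - phi/2) = tan^2(31.5) = 0.375525
Compute active force:
Pa = 0.5 * Ka * gamma * H^2
Pa = 0.5 * 0.375525 * 16.4 * 8.6^2
Pa = 227.75 kN/m


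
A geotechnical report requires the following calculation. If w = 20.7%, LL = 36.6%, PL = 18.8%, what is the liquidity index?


First compute the plasticity index:
PI = LL - PL = 36.6 - 18.8 = 17.8
Then compute the liquidity index:
LI = (w - PL) / PI
LI = (20.7 - 18.8) / 17.8
LI = 0.107


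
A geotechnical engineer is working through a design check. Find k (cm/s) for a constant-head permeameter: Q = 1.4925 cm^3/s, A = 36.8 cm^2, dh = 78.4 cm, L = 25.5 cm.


Compute hydraulic gradient:
i = dh / L = 78.4 / 25.5 = 3.07451
Then apply Darcy's law:
k = Q / (A * i)
k = 1.4925 / (36.8 * 3.07451)
k = 1.4925 / 113.142
k = 0.013191 cm/s


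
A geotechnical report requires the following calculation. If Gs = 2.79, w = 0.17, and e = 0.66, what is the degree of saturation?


Using S = Gs * w / e
S = 2.79 * 0.17 / 0.66
S = 0.7186


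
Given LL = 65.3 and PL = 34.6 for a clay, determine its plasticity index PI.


Result: 30.7

Derivation:
Using PI = LL - PL
PI = 65.3 - 34.6
PI = 30.7


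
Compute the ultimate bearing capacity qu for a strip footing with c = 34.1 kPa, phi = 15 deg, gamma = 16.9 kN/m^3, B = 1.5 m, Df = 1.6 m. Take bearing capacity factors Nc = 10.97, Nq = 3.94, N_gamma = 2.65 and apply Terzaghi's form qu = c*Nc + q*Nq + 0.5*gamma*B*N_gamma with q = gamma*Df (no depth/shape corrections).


Compute qu = c*Nc + gamma*Df*Nq + 0.5*gamma*B*N_gamma
Term 1: 34.1 * 10.97 = 374.077
Term 2: 16.9 * 1.6 * 3.94 = 106.5376
Term 3: 0.5 * 16.9 * 1.5 * 2.65 = 33.58875
qu = 374.077 + 106.5376 + 33.58875
qu = 514.2 kPa


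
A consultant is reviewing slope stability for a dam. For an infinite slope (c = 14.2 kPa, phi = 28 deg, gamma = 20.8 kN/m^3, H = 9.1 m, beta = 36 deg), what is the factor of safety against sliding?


Using Fs = c / (gamma*H*sin(beta)*cos(beta)) + tan(phi)/tan(beta)
Cohesion contribution = 14.2 / (20.8*9.1*sin(36)*cos(36))
Cohesion contribution = 0.157764
Friction contribution = tan(28)/tan(36) = 0.731835
Fs = 0.157764 + 0.731835
Fs = 0.89


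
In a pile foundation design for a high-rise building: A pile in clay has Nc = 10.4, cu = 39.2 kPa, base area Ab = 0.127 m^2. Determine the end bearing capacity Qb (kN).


Result: 51.78 kN

Derivation:
Using Qb = Nc * cu * Ab
Qb = 10.4 * 39.2 * 0.127
Qb = 51.78 kN


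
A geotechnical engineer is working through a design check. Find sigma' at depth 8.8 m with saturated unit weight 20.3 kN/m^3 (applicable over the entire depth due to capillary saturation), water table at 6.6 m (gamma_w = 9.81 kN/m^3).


Total stress = gamma_sat * depth
sigma = 20.3 * 8.8 = 178.64 kPa
Pore water pressure u = gamma_w * (depth - d_wt)
u = 9.81 * (8.8 - 6.6) = 21.582 kPa
Effective stress = sigma - u
sigma' = 178.64 - 21.582 = 157.06 kPa


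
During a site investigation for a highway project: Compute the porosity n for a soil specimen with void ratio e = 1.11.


Result: 0.5261

Derivation:
Using the relation n = e / (1 + e)
n = 1.11 / (1 + 1.11)
n = 1.11 / 2.11
n = 0.5261


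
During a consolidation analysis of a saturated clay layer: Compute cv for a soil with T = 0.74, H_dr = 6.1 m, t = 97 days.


Using cv = T * H_dr^2 / t
H_dr^2 = 6.1^2 = 37.21
cv = 0.74 * 37.21 / 97
cv = 0.28387 m^2/day


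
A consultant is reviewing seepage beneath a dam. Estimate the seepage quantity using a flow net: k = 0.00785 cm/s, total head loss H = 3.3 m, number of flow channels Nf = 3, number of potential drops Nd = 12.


Result: 6.476e-05 m^3/s per m

Derivation:
Convert k to m/s for unit consistency with H:
k = 0.00785 cm/s = 0.00785 / 100 m/s = 7.85e-05 m/s
Using q = k * H * Nf / Nd
Nf / Nd = 3 / 12 = 0.25
q = 7.85e-05 * 3.3 * 0.25
q = 6.476e-05 m^3/s per m
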